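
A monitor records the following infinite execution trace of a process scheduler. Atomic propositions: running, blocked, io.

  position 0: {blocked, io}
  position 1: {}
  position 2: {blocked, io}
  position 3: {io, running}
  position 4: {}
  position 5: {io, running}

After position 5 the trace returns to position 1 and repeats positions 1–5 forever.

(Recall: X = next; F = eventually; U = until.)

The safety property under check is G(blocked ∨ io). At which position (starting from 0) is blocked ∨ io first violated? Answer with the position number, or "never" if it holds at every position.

Check blocked ∨ io at each position in order: 0 ✓.
At position 1 the labels are {}, so blocked ∨ io is false there. This is the first violation.

1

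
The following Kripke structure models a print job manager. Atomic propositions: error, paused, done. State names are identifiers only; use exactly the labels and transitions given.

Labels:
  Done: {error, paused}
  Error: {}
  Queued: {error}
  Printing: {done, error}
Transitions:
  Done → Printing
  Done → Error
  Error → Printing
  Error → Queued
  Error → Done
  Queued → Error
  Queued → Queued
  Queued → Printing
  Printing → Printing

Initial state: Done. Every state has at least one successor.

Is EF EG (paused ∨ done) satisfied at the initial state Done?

Satisfied

States satisfying EG (paused ∨ done): {Done, Printing}.
States satisfying EF EG (paused ∨ done): {Done, Error, Queued, Printing}.
Some path from Done reaches a state where EG (paused ∨ done) holds.
Done ∈ Sat(EF EG (paused ∨ done)).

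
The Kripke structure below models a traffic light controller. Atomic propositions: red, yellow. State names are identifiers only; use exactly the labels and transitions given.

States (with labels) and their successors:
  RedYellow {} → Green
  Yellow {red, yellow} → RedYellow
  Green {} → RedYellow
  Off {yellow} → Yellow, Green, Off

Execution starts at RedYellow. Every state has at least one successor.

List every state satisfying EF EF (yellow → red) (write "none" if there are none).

States satisfying EF (yellow → red): {RedYellow, Yellow, Green, Off}.
States satisfying EF EF (yellow → red): {RedYellow, Yellow, Green, Off}.

{RedYellow, Yellow, Green, Off}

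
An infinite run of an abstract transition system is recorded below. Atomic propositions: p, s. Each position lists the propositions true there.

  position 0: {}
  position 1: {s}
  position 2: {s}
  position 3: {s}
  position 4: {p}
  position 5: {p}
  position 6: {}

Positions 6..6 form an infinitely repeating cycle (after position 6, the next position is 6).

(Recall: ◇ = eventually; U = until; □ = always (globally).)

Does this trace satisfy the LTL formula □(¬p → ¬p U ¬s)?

Holds

¬p → ¬p U ¬s holds at every position 0..6, and those are all positions ever visited, so □(¬p → ¬p U ¬s) holds.
Positions where ¬p holds: 0, 1, 2, 3, 6.
Check ¬p U ¬s at each: 0→ok, 1→ok, 2→ok, 3→ok, 6→ok.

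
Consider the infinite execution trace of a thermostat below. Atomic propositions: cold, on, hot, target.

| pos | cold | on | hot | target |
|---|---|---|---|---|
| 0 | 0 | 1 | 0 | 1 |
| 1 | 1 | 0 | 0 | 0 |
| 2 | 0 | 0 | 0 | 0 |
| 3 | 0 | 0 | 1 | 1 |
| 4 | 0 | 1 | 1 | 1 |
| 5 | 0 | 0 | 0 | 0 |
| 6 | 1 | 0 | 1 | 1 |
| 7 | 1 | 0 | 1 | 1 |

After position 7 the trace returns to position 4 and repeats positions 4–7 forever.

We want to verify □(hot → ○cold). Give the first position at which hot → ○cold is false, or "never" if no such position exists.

3

Check hot → ○cold at each position in order: 0 ✓, 1 ✓, 2 ✓.
At position 3 the labels are {hot, target} and the next position 4 has {hot, on, target}, so hot → ○cold is false there. This is the first violation.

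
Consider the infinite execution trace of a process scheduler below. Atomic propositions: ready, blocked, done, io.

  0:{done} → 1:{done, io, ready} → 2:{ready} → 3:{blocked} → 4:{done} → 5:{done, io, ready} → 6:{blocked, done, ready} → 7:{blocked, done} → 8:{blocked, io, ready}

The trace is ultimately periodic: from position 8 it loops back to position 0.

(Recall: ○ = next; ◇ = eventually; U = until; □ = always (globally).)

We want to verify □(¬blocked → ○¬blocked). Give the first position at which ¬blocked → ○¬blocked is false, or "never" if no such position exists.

Check ¬blocked → ○¬blocked at each position in order: 0 ✓, 1 ✓.
At position 2 the labels are {ready} and the next position 3 has {blocked}, so ¬blocked → ○¬blocked is false there. This is the first violation.

2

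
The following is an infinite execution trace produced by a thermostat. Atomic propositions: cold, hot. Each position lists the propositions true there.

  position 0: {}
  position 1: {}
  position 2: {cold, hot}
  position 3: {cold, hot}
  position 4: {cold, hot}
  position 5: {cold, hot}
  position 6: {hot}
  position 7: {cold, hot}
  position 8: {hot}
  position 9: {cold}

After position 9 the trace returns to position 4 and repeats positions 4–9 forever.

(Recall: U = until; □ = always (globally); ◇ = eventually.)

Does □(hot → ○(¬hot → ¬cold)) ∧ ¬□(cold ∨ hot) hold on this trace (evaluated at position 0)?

hot → ○(¬hot → ¬cold) must hold at every position from 0 onward. It fails at position 8, so □(hot → ○(¬hot → ¬cold)) is false.
Positions where hot holds: 2, 3, 4, 5, 6, 7, 8.
Check ○(¬hot → ¬cold) at each: 2→ok, 3→ok, 4→ok, 5→ok, 6→ok, 7→ok, 8→fails.
At position 0: □(hot → ○(¬hot → ¬cold)) is false; ¬□(cold ∨ hot) is true; so □(hot → ○(¬hot → ¬cold)) ∧ ¬□(cold ∨ hot) is false.

No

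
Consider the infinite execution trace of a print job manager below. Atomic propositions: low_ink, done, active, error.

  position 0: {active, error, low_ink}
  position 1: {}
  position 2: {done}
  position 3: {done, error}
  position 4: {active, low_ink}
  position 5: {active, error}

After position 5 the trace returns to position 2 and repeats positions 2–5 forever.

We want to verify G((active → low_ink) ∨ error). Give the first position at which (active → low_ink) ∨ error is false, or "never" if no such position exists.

(active → low_ink) ∨ error holds at every position 0..5, and those are all the positions the trace ever visits, so the invariant G((active → low_ink) ∨ error) is never violated.

never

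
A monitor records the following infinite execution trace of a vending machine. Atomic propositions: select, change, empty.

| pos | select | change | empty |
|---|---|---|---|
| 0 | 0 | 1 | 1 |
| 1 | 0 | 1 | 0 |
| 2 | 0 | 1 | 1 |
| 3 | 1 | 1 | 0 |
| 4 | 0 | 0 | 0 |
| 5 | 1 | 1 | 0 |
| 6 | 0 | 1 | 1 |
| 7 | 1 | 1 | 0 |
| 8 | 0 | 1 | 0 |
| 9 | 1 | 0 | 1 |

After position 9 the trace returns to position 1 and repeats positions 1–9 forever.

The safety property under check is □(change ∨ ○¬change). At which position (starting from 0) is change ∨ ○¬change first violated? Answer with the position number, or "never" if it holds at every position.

4

Check change ∨ ○¬change at each position in order: 0 ✓, 1 ✓, 2 ✓, 3 ✓.
At position 4 the labels are {} and the next position 5 has {change, select}, so change ∨ ○¬change is false there. This is the first violation.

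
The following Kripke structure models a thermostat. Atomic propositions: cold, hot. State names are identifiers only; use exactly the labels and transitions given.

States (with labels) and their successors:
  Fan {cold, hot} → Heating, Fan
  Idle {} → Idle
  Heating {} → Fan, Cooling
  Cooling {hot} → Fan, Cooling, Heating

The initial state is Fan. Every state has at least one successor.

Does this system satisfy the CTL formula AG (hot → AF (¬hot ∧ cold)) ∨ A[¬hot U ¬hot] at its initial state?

Violated

States satisfying hot → AF (¬hot ∧ cold): {Idle, Heating}.
States satisfying AG (hot → AF (¬hot ∧ cold)): {Idle}.
States satisfying ¬hot: {Idle, Heating}.
States satisfying A[¬hot U ¬hot]: {Idle, Heating}.
States satisfying AG (hot → AF (¬hot ∧ cold)) ∨ A[¬hot U ¬hot]: {Idle, Heating}.
Fan ∉ Sat(AG (hot → AF (¬hot ∧ cold)) ∨ A[¬hot U ¬hot]).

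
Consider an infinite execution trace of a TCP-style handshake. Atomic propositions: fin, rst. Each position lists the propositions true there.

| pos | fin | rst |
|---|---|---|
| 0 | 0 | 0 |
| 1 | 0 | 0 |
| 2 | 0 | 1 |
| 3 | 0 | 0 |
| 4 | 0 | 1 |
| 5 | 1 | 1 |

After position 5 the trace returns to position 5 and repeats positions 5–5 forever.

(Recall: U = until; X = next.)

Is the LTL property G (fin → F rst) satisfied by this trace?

fin → F rst holds at every position 0..5, and those are all positions ever visited, so G (fin → F rst) holds.
Positions where fin holds: 5.
Check F rst at each: 5→ok.

Yes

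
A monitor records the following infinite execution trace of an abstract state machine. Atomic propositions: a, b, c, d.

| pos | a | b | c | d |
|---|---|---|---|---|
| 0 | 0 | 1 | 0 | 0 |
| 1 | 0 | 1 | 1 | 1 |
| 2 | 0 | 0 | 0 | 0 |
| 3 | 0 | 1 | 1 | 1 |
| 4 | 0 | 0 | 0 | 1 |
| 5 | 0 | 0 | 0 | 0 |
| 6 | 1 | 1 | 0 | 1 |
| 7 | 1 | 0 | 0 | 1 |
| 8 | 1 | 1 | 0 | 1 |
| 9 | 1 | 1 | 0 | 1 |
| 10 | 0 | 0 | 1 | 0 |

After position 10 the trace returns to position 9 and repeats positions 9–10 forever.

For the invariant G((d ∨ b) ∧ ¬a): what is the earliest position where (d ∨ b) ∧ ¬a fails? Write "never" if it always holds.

2

Check (d ∨ b) ∧ ¬a at each position in order: 0 ✓, 1 ✓.
At position 2 the labels are {}, so (d ∨ b) ∧ ¬a is false there. This is the first violation.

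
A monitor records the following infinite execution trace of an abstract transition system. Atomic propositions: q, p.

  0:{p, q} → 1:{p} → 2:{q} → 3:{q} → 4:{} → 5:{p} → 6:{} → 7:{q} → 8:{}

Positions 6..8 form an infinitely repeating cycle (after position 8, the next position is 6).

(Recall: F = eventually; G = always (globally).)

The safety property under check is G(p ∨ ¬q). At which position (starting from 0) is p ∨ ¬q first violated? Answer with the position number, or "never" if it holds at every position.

Check p ∨ ¬q at each position in order: 0 ✓, 1 ✓.
At position 2 the labels are {q}, so p ∨ ¬q is false there. This is the first violation.

2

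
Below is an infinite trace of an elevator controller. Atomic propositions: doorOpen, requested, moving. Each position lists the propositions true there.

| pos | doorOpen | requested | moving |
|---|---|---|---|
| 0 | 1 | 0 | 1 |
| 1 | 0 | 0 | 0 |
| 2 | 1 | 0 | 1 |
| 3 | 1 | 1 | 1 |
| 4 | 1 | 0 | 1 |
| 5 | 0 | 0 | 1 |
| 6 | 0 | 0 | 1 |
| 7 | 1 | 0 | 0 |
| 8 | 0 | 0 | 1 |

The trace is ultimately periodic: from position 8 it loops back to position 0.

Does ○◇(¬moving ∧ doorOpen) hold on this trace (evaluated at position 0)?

Holds

The position after 0 is 1; ◇(¬moving ∧ doorOpen) is true there.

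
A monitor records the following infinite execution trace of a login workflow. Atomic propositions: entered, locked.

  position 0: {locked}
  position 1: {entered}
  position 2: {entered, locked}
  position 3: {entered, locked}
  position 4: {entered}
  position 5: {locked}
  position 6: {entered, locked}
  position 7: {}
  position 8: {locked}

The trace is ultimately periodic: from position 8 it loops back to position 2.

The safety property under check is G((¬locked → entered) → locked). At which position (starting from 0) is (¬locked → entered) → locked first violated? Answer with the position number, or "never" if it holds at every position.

1

Check (¬locked → entered) → locked at each position in order: 0 ✓.
At position 1 the labels are {entered}, so (¬locked → entered) → locked is false there. This is the first violation.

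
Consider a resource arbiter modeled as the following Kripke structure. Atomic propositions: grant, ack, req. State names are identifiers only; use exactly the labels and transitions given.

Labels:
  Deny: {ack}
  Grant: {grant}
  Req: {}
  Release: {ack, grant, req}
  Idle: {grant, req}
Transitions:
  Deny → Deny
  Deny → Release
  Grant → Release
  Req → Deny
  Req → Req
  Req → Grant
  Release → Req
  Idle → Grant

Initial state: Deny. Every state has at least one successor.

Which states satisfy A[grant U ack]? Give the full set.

{Deny, Grant, Release, Idle}

States satisfying grant: {Grant, Release, Idle}.
States satisfying ack: {Deny, Release}.
States satisfying A[grant U ack]: {Deny, Grant, Release, Idle}.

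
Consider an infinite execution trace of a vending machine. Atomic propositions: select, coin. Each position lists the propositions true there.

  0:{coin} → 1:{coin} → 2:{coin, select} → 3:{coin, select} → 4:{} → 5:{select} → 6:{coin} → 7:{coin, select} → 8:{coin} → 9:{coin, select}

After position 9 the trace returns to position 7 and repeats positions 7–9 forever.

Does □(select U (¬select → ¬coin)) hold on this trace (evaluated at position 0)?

select U (¬select → ¬coin) must hold at every position from 0 onward. It fails at position 0, so □(select U (¬select → ¬coin)) is false.

Does not hold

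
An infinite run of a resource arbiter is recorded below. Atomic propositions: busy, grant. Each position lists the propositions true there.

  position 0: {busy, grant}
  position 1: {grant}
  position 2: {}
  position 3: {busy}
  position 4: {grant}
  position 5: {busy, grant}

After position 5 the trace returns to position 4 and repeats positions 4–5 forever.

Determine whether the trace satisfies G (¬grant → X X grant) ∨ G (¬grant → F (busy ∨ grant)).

¬grant → X X grant holds at every position 0..5, and those are all positions ever visited, so G (¬grant → X X grant) holds.
Positions where ¬grant holds: 2, 3.
Check X X grant at each: 2→ok, 3→ok.
¬grant → F (busy ∨ grant) holds at every position 0..5, and those are all positions ever visited, so G (¬grant → F (busy ∨ grant)) holds.
Positions where ¬grant holds: 2, 3.
Check F (busy ∨ grant) at each: 2→ok, 3→ok.
At position 0: G (¬grant → X X grant) is true; G (¬grant → F (busy ∨ grant)) is true; so G (¬grant → X X grant) ∨ G (¬grant → F (busy ∨ grant)) is true.

Yes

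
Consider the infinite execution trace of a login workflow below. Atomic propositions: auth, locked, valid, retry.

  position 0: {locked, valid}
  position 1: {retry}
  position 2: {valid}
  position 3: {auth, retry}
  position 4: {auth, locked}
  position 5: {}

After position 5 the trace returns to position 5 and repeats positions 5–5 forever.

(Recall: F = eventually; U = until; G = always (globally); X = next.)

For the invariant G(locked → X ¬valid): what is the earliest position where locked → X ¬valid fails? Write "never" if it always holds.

locked → X ¬valid holds at every position 0..5, and those are all the positions the trace ever visits, so the invariant G(locked → X ¬valid) is never violated.

never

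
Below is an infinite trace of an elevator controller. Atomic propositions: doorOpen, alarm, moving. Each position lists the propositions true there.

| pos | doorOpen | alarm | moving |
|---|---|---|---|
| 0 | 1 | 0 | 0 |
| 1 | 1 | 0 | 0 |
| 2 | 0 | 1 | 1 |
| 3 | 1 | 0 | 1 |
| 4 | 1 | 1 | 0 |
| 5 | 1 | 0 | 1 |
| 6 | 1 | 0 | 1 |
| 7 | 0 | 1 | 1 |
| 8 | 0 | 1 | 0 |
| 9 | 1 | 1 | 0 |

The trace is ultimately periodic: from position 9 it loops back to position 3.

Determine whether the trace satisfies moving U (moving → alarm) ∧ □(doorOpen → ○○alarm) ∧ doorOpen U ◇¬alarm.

Violated

Walking from position 0: ◇¬alarm first holds at position 0, and doorOpen holds at every earlier position along the way, so doorOpen U ◇¬alarm holds.
At position 0: moving U (moving → alarm) ∧ □(doorOpen → ○○alarm) is false; doorOpen U ◇¬alarm is true; so moving U (moving → alarm) ∧ □(doorOpen → ○○alarm) ∧ doorOpen U ◇¬alarm is false.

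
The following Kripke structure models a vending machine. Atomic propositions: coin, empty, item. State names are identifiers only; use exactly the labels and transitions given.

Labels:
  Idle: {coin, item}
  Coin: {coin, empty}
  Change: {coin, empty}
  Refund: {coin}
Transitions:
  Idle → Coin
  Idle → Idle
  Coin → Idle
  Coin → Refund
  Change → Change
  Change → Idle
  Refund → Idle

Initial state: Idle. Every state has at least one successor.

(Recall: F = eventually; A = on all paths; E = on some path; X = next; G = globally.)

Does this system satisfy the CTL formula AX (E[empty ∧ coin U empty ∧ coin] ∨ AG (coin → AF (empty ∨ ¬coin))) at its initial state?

Violated

States satisfying AX (E[empty ∧ coin U empty ∧ coin] ∨ AG (coin → AF (empty ∨ ¬coin))): ∅.
Idle ∉ Sat(AX (E[empty ∧ coin U empty ∧ coin] ∨ AG (coin → AF (empty ∨ ¬coin)))).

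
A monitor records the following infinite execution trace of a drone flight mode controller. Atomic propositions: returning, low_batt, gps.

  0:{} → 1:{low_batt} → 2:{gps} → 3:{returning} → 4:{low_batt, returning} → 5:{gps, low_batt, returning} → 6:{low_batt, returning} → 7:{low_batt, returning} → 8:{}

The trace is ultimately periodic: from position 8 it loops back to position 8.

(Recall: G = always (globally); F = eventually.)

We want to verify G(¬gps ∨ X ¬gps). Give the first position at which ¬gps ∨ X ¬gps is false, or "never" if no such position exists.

never

¬gps ∨ X ¬gps holds at every position 0..8, and those are all the positions the trace ever visits, so the invariant G(¬gps ∨ X ¬gps) is never violated.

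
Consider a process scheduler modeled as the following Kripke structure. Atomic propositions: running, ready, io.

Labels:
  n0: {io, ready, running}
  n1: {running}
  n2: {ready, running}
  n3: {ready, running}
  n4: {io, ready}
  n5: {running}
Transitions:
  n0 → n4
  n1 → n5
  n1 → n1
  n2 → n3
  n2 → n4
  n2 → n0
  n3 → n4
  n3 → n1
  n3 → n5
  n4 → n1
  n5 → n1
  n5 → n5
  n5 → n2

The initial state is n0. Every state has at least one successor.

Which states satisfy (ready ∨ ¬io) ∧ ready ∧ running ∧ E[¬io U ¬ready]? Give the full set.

{n2, n3}

States satisfying ¬io: {n1, n2, n3, n5}.
States satisfying ready ∨ ¬io: {n0, n1, n2, n3, n4, n5}.
States satisfying ready ∧ running: {n0, n2, n3}.
States satisfying (ready ∨ ¬io) ∧ ready ∧ running: {n0, n2, n3}.
States satisfying ¬ready: {n1, n5}.
States satisfying E[¬io U ¬ready]: {n1, n2, n3, n5}.
States satisfying (ready ∨ ¬io) ∧ ready ∧ running ∧ E[¬io U ¬ready]: {n2, n3}.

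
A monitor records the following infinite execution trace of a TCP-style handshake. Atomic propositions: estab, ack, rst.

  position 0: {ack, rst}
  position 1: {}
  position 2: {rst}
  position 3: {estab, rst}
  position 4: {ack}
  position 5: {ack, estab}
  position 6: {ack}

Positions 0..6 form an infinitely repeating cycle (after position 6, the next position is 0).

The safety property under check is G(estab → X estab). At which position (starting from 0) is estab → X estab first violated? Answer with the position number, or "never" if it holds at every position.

Check estab → X estab at each position in order: 0 ✓, 1 ✓, 2 ✓.
At position 3 the labels are {estab, rst} and the next position 4 has {ack}, so estab → X estab is false there. This is the first violation.

3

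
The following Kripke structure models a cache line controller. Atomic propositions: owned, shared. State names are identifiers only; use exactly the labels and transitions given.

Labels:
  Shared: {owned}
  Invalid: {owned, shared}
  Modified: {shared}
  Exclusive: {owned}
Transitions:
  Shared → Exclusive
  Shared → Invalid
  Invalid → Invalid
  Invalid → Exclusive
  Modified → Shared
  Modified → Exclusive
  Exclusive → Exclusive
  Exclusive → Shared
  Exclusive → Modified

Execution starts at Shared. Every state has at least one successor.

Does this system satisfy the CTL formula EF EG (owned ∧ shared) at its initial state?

States satisfying EG (owned ∧ shared): {Invalid}.
States satisfying EF EG (owned ∧ shared): {Shared, Invalid, Modified, Exclusive}.
Some path from Shared reaches a state where EG (owned ∧ shared) holds.
Shared ∈ Sat(EF EG (owned ∧ shared)).

Satisfied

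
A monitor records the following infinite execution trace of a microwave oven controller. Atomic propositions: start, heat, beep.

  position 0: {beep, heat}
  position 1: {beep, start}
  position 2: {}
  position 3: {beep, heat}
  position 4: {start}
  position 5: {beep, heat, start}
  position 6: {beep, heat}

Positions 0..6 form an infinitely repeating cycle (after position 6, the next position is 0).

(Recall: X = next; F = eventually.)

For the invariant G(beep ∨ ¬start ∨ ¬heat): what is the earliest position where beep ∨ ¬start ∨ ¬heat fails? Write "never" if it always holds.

beep ∨ ¬start ∨ ¬heat holds at every position 0..6, and those are all the positions the trace ever visits, so the invariant G(beep ∨ ¬start ∨ ¬heat) is never violated.

never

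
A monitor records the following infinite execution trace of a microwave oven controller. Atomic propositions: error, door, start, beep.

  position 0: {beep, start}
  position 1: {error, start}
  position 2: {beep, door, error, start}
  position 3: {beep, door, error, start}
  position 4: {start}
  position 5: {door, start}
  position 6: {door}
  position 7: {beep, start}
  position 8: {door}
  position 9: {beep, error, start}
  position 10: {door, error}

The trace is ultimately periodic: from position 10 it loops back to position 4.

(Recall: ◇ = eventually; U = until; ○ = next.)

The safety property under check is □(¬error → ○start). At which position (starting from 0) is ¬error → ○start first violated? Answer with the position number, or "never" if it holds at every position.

5

Check ¬error → ○start at each position in order: 0 ✓, 1 ✓, 2 ✓, 3 ✓, 4 ✓.
At position 5 the labels are {door, start} and the next position 6 has {door}, so ¬error → ○start is false there. This is the first violation.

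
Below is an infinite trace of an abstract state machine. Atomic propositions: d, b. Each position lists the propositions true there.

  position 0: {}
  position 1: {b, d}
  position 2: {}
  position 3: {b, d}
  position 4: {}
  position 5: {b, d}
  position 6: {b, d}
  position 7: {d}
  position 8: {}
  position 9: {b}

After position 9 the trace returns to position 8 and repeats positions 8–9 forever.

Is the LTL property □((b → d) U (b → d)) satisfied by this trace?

Does not hold

(b → d) U (b → d) must hold at every position from 0 onward. It fails at position 9, so □((b → d) U (b → d)) is false.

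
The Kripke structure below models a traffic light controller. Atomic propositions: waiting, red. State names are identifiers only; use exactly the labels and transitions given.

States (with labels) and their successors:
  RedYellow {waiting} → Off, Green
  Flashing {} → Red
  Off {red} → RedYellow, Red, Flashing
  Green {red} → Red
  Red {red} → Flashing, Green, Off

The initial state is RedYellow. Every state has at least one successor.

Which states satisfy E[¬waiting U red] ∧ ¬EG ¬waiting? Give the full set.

none

States satisfying ¬waiting: {Flashing, Off, Green, Red}.
States satisfying red: {Off, Green, Red}.
States satisfying E[¬waiting U red]: {Flashing, Off, Green, Red}.
States satisfying EG ¬waiting: {Flashing, Off, Green, Red}.
States satisfying ¬EG ¬waiting: {RedYellow}.
States satisfying E[¬waiting U red] ∧ ¬EG ¬waiting: ∅.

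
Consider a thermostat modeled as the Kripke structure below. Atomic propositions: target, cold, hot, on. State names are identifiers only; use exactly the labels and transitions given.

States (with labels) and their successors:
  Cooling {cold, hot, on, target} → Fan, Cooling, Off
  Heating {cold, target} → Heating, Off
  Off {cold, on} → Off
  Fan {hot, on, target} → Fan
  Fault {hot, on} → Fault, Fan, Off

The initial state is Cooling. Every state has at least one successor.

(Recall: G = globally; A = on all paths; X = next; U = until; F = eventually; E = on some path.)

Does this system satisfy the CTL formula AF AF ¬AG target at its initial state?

Holds

States satisfying AF ¬AG target: {Cooling, Heating, Off, Fault}.
States satisfying AF AF ¬AG target: {Cooling, Heating, Off, Fault}.
Cooling ∈ Sat(AF AF ¬AG target).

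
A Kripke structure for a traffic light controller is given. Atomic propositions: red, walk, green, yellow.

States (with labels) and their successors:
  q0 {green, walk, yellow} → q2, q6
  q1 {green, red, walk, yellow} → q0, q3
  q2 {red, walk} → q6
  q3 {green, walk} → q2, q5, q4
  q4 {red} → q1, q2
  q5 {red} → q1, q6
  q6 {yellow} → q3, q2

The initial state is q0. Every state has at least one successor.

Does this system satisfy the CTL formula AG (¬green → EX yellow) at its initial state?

States satisfying ¬green → EX yellow: {q0, q1, q2, q3, q4, q5}.
States satisfying AG (¬green → EX yellow): ∅.
q6 is reachable from q0 and violates ¬green → EX yellow, so AG fails at q0.
q0 ∉ Sat(AG (¬green → EX yellow)).

Does not hold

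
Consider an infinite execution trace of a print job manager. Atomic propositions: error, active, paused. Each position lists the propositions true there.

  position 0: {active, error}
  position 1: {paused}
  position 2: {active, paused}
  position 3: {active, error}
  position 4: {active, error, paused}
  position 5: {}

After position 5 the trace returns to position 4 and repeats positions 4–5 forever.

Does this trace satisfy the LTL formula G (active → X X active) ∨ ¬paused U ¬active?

active → X X active must hold at every position from 0 onward. It fails at position 3, so G (active → X X active) is false.
Positions where active holds: 0, 2, 3, 4.
Check X X active at each: 0→ok, 2→ok, 3→fails, 4→ok.
Walking from position 0: ¬active first holds at position 1, and ¬paused holds at every earlier position along the way, so ¬paused U ¬active holds.
At position 0: G (active → X X active) is false; ¬paused U ¬active is true; so G (active → X X active) ∨ ¬paused U ¬active is true.

Holds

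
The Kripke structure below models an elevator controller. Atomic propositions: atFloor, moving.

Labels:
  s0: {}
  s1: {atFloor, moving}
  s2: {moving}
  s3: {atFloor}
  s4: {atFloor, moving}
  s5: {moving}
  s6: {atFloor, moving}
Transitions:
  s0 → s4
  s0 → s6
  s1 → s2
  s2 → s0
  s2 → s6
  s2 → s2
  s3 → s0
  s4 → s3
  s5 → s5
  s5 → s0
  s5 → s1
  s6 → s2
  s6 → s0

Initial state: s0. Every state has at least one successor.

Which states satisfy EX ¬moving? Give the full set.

{s2, s3, s4, s5, s6}

States satisfying ¬moving: {s0, s3}.
States satisfying EX ¬moving: {s2, s3, s4, s5, s6}.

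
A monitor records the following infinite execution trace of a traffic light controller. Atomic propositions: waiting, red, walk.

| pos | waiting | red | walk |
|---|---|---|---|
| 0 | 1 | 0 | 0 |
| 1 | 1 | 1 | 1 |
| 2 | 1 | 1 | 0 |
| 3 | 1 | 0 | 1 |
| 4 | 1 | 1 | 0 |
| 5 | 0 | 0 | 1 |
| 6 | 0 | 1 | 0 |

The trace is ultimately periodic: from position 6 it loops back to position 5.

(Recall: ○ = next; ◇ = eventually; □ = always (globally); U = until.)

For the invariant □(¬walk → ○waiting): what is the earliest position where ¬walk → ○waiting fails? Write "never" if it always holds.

4

Check ¬walk → ○waiting at each position in order: 0 ✓, 1 ✓, 2 ✓, 3 ✓.
At position 4 the labels are {red, waiting} and the next position 5 has {walk}, so ¬walk → ○waiting is false there. This is the first violation.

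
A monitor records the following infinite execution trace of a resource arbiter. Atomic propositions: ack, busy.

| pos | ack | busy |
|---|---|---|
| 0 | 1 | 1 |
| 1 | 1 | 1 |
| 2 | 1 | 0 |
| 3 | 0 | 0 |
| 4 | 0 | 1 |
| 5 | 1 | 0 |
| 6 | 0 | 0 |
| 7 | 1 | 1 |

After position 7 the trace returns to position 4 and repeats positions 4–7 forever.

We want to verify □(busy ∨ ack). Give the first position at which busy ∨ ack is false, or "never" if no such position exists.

3

Check busy ∨ ack at each position in order: 0 ✓, 1 ✓, 2 ✓.
At position 3 the labels are {}, so busy ∨ ack is false there. This is the first violation.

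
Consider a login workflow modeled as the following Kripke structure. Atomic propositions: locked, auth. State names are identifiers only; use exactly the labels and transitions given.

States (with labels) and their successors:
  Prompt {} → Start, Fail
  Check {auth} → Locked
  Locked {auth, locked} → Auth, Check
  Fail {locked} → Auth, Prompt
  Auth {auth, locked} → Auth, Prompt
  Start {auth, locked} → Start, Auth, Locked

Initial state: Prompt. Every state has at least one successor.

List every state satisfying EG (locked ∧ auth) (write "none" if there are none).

{Locked, Auth, Start}

States satisfying locked ∧ auth: {Locked, Auth, Start}.
States satisfying EG (locked ∧ auth): {Locked, Auth, Start}.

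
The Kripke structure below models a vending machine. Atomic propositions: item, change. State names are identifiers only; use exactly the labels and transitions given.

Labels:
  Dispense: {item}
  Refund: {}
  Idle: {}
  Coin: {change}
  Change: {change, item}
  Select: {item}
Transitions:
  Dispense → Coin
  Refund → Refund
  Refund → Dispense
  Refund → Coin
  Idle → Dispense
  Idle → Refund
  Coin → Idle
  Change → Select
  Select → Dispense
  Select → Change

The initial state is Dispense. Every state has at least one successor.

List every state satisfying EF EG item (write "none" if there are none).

{Change, Select}

States satisfying EG item: {Change, Select}.
States satisfying EF EG item: {Change, Select}.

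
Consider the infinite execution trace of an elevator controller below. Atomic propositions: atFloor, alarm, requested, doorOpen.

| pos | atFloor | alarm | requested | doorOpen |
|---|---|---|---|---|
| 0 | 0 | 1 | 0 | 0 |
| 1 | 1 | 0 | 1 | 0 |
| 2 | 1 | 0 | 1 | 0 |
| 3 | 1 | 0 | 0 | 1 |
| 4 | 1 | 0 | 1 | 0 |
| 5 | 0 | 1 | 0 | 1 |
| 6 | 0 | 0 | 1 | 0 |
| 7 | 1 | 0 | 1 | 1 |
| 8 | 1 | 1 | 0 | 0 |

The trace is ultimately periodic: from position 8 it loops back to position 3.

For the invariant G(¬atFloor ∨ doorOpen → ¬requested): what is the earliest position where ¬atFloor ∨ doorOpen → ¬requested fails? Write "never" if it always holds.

6

Check ¬atFloor ∨ doorOpen → ¬requested at each position in order: 0 ✓, 1 ✓, 2 ✓, 3 ✓, 4 ✓, 5 ✓.
At position 6 the labels are {requested}, so ¬atFloor ∨ doorOpen → ¬requested is false there. This is the first violation.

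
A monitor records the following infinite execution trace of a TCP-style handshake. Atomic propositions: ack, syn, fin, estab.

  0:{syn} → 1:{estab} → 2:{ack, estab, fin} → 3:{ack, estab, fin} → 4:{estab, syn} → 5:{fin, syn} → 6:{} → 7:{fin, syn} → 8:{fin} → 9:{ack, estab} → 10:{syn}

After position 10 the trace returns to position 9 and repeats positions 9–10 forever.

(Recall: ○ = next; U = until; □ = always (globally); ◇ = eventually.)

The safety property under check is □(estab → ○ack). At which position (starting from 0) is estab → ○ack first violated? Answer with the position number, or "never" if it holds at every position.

Check estab → ○ack at each position in order: 0 ✓, 1 ✓, 2 ✓.
At position 3 the labels are {ack, estab, fin} and the next position 4 has {estab, syn}, so estab → ○ack is false there. This is the first violation.

3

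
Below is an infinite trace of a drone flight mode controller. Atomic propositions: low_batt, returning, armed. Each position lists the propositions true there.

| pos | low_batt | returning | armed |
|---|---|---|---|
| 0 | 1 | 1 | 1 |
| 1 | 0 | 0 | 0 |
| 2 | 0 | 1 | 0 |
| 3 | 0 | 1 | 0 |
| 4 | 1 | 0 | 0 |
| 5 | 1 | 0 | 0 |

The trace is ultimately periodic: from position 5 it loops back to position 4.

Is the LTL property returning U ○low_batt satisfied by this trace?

Violated

Walking from position 0: at position 1, ○low_batt has not yet held and returning fails, so returning U ○low_batt is false.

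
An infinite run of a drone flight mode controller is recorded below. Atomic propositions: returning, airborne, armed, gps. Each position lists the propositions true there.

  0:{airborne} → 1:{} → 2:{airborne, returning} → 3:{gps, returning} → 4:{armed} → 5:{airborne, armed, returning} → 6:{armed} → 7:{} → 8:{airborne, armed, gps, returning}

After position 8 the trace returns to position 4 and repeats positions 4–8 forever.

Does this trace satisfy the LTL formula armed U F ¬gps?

Walking from position 0: F ¬gps first holds at position 0, and armed holds at every earlier position along the way, so armed U F ¬gps holds.

Holds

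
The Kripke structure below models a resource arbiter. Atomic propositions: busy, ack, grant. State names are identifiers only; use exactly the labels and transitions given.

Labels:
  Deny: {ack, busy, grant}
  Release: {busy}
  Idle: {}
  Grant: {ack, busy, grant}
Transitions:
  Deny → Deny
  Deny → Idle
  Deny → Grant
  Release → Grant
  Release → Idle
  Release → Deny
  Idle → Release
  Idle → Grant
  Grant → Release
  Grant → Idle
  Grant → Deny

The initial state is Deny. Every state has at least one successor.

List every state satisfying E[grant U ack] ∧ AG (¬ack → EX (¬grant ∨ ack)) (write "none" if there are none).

States satisfying grant: {Deny, Grant}.
States satisfying ack: {Deny, Grant}.
States satisfying E[grant U ack]: {Deny, Grant}.
States satisfying ¬ack → EX (¬grant ∨ ack): {Deny, Release, Idle, Grant}.
States satisfying AG (¬ack → EX (¬grant ∨ ack)): {Deny, Release, Idle, Grant}.
States satisfying E[grant U ack] ∧ AG (¬ack → EX (¬grant ∨ ack)): {Deny, Grant}.

{Deny, Grant}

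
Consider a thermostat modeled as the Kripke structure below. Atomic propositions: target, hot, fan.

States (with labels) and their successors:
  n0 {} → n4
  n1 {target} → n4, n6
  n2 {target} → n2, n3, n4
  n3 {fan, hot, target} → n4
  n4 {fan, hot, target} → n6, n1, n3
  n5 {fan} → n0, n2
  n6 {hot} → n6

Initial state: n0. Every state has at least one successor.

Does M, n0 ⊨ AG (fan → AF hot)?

States satisfying fan → AF hot: {n0, n1, n2, n3, n4, n6}.
States satisfying AG (fan → AF hot): {n0, n1, n2, n3, n4, n6}.
Every state reachable from n0 satisfies fan → AF hot.
n0 ∈ Sat(AG (fan → AF hot)).

Yes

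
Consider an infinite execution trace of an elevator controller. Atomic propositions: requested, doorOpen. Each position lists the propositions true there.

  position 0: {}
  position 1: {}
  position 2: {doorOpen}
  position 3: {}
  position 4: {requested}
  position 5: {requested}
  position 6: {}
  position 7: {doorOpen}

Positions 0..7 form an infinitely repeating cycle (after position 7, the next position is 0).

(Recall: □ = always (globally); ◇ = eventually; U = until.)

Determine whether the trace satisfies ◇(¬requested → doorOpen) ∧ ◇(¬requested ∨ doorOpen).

¬requested → doorOpen holds at position 2, which is reachable from 0, so ◇(¬requested → doorOpen) holds.
¬requested ∨ doorOpen holds at position 0, which is reachable from 0, so ◇(¬requested ∨ doorOpen) holds.
At position 0: ◇(¬requested → doorOpen) is true; ◇(¬requested ∨ doorOpen) is true; so ◇(¬requested → doorOpen) ∧ ◇(¬requested ∨ doorOpen) is true.

Holds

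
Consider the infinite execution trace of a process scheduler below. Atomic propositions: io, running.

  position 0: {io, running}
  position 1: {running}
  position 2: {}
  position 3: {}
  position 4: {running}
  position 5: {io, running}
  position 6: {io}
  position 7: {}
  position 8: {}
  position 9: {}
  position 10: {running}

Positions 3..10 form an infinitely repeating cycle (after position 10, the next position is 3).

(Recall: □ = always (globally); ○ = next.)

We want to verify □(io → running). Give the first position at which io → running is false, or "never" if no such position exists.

Check io → running at each position in order: 0 ✓, 1 ✓, 2 ✓, 3 ✓, 4 ✓, 5 ✓.
At position 6 the labels are {io}, so io → running is false there. This is the first violation.

6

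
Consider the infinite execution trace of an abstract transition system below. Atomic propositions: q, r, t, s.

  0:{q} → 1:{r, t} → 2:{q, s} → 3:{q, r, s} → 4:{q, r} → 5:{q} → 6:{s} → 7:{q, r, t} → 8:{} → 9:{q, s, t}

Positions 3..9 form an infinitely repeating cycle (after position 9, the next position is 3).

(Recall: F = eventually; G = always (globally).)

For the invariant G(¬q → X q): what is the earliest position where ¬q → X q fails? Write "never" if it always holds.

never

¬q → X q holds at every position 0..9, and those are all the positions the trace ever visits, so the invariant G(¬q → X q) is never violated.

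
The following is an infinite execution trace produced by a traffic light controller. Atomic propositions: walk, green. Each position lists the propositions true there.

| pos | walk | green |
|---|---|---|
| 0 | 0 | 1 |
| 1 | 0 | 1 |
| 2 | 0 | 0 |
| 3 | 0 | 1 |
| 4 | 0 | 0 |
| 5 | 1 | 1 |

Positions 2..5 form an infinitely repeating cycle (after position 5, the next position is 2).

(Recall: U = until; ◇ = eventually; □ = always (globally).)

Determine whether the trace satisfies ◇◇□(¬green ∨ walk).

No

◇□(¬green ∨ walk) is false at every position 0..5, so it never becomes true and ◇◇□(¬green ∨ walk) fails.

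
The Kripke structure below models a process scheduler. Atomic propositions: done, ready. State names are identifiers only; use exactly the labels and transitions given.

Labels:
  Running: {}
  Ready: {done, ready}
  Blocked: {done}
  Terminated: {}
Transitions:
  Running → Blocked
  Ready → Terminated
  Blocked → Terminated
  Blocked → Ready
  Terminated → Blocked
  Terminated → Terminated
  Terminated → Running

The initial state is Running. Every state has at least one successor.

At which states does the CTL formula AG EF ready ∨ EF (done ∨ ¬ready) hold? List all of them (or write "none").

States satisfying EF ready: {Running, Ready, Blocked, Terminated}.
States satisfying AG EF ready: {Running, Ready, Blocked, Terminated}.
States satisfying done ∨ ¬ready: {Running, Ready, Blocked, Terminated}.
States satisfying EF (done ∨ ¬ready): {Running, Ready, Blocked, Terminated}.
States satisfying AG EF ready ∨ EF (done ∨ ¬ready): {Running, Ready, Blocked, Terminated}.

{Running, Ready, Blocked, Terminated}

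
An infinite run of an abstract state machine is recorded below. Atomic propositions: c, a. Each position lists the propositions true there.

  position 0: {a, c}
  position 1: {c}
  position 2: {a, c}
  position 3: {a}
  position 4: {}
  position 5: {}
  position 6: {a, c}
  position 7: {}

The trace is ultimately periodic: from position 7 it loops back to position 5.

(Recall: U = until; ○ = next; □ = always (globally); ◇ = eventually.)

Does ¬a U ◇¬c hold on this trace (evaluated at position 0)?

Walking from position 0: ◇¬c first holds at position 0, and ¬a holds at every earlier position along the way, so ¬a U ◇¬c holds.

Holds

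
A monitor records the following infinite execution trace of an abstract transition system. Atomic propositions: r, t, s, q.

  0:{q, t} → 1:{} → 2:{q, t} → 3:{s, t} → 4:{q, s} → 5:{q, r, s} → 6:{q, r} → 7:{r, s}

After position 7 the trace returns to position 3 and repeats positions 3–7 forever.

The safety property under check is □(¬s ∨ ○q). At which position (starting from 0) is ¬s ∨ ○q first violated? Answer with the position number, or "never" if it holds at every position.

Check ¬s ∨ ○q at each position in order: 0 ✓, 1 ✓, 2 ✓, 3 ✓, 4 ✓, 5 ✓, 6 ✓.
At position 7 the labels are {r, s} and the next position 3 has {s, t}, so ¬s ∨ ○q is false there. This is the first violation.

7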